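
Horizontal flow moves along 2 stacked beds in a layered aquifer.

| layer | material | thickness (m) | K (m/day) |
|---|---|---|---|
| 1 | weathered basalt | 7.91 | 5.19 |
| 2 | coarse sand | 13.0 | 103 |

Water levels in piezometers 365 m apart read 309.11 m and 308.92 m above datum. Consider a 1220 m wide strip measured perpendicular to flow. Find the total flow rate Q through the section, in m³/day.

876

Flow is parallel to layering, so each bed carries its own Darcy discharge and the transmissivities add.
Σ(K_i·b_i) = 5.19×7.91 + 103×13.0 = 1380 m²/day.
Hydraulic gradient i = (309.11 − 308.92) / 365 = 0.19 / 365 = 0.0005205.
Q = Σ(K_i·b_i) · W · i = 1380 × 1220 × 0.0005205 = 876.4 m³/day.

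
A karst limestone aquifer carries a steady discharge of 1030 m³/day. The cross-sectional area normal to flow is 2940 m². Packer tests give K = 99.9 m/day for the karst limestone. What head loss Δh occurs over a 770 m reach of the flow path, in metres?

2.70

From Q = K·A·i, i = Q / (K·A) = 1030 / (99.90 × 2940) = 0.003507.
Head loss Δh = i · L = 0.003507 × 770 = 2.700 m.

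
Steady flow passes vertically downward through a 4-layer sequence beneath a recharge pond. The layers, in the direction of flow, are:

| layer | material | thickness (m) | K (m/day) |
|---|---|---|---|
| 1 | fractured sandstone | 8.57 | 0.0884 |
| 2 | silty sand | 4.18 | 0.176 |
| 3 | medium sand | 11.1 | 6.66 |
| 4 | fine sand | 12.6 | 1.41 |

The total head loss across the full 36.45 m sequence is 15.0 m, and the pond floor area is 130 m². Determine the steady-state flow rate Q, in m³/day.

14.9

Flow is perpendicular to layering, so the layers act in series and the equivalent K is the thickness-weighted harmonic mean.
Total thickness L = 8.57 + 4.18 + 11.1 + 12.6 = 36.45 m.
Σ(b_i/K_i) = 8.57/0.0884 + 4.18/0.176 + 11.1/6.66 + 12.6/1.41 = 131.3 d.
K_eq = L / Σ(b_i/K_i) = 36.45 / 131.3 = 0.2776 m/day.
Q = K_eq · A · (Δh/L) = 0.2776 × 130 × (15.0/36.45) = 14.85 m³/day.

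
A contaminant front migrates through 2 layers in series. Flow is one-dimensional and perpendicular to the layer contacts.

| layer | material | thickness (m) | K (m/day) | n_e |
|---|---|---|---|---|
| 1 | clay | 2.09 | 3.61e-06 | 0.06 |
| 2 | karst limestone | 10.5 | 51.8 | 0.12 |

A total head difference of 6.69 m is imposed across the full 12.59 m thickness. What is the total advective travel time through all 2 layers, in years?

328

With flow normal to the layers, continuity requires the same specific discharge q through every layer.
Σ(b_i/K_i) = 2.09/3.61e-06 + 10.5/51.8 = 5.789e+05 d.
q = Δh / Σ(b_i/K_i) = 6.69 / 5.789e+05 = 1.156e-05 m/day.
In each layer the seepage velocity is v_i = q/n_i, so the layer transit time is t_i = b_i·n_i / q:
  layer 1 (clay): t_1 = 2.09 × 0.06 / 1.156e-05 = 10852 d
  layer 2 (karst limestone): t_2 = 10.5 × 0.12 / 1.156e-05 = 1.090e+05 d
Total t = Σ t_i = 1.199e+05 days = 328.2 years.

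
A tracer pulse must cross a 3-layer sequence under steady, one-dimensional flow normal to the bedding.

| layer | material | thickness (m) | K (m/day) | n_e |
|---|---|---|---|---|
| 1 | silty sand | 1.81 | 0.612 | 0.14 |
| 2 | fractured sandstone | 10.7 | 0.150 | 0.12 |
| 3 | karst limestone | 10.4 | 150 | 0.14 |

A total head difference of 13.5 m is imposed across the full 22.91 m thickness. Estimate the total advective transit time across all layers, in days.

With flow normal to the layers, continuity requires the same specific discharge q through every layer.
Σ(b_i/K_i) = 1.81/0.612 + 10.7/0.150 + 10.4/150 = 74.36 d.
q = Δh / Σ(b_i/K_i) = 13.5 / 74.36 = 0.1815 m/day.
In each layer the seepage velocity is v_i = q/n_i, so the layer transit time is t_i = b_i·n_i / q:
  layer 1 (silty sand): t_1 = 1.81 × 0.14 / 0.1815 = 1.396 d
  layer 2 (fractured sandstone): t_2 = 10.7 × 0.12 / 0.1815 = 7.072 d
  layer 3 (karst limestone): t_3 = 10.4 × 0.14 / 0.1815 = 8.020 d
Total t = Σ t_i = 16.49 days.

16.5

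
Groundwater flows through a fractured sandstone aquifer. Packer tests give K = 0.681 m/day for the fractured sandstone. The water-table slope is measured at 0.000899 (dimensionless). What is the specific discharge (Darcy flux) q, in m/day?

0.000612

Hydraulic gradient i = 0.000899.
Specific discharge q = K · i = 0.6810 × 0.0008990 = 0.0006122 m/day.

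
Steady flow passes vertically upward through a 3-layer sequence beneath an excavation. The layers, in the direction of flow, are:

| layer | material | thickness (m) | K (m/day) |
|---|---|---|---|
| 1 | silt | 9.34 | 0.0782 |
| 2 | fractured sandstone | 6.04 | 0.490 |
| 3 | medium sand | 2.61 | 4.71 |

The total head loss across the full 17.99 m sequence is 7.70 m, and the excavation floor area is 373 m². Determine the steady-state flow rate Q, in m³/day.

Flow is perpendicular to layering, so the layers act in series and the equivalent K is the thickness-weighted harmonic mean.
Total thickness L = 9.34 + 6.04 + 2.61 = 17.99 m.
Σ(b_i/K_i) = 9.34/0.0782 + 6.04/0.490 + 2.61/4.71 = 132.3 d.
K_eq = L / Σ(b_i/K_i) = 17.99 / 132.3 = 0.1360 m/day.
Q = K_eq · A · (Δh/L) = 0.1360 × 373 × (7.70/17.99) = 21.71 m³/day.

21.7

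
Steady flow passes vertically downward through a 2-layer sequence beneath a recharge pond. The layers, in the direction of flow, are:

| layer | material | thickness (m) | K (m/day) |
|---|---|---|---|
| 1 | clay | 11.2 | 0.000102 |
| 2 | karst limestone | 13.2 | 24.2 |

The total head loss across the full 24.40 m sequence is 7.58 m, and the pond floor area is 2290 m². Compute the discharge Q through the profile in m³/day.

Flow is perpendicular to layering, so the layers act in series and the equivalent K is the thickness-weighted harmonic mean.
Total thickness L = 11.2 + 13.2 = 24.40 m.
Σ(b_i/K_i) = 11.2/0.000102 + 13.2/24.2 = 1.098e+05 d.
K_eq = L / Σ(b_i/K_i) = 24.40 / 1.098e+05 = 0.0002222 m/day.
Q = K_eq · A · (Δh/L) = 0.0002222 × 2290 × (7.58/24.40) = 0.1581 m³/day.

0.158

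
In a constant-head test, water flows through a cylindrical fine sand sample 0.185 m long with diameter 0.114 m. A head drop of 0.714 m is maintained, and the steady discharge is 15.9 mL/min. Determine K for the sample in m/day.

0.581

Cross-sectional area A = π·(d/2)² = π × (0.114/2)² = 0.01021 m².
Convert discharge: 15.9 mL/min = 2.650e-07 m³/s.
Darcy's law rearranged: K = Q·L / (A·Δh) = 2.650e-07 × 0.185 / (0.01021 × 0.714) = 6.727e-06 m/s = 0.5812 m/day.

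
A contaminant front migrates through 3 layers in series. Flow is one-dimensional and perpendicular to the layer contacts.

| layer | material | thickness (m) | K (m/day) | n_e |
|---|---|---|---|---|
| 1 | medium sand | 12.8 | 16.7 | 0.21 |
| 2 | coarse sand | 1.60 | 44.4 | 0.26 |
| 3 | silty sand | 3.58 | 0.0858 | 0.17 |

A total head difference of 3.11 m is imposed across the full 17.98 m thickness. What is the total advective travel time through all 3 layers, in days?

50.8

With flow normal to the layers, continuity requires the same specific discharge q through every layer.
Σ(b_i/K_i) = 12.8/16.7 + 1.60/44.4 + 3.58/0.0858 = 42.53 d.
q = Δh / Σ(b_i/K_i) = 3.11 / 42.53 = 0.07313 m/day.
In each layer the seepage velocity is v_i = q/n_i, so the layer transit time is t_i = b_i·n_i / q:
  layer 1 (medium sand): t_1 = 12.8 × 0.21 / 0.07313 = 36.76 d
  layer 2 (coarse sand): t_2 = 1.60 × 0.26 / 0.07313 = 5.689 d
  layer 3 (silty sand): t_3 = 3.58 × 0.17 / 0.07313 = 8.322 d
Total t = Σ t_i = 50.77 days.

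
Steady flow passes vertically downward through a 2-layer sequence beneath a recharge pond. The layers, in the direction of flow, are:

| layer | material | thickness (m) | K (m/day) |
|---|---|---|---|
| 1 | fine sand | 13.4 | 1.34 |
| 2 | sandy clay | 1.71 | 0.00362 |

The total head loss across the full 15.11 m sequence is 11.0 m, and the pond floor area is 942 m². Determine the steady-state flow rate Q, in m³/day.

Flow is perpendicular to layering, so the layers act in series and the equivalent K is the thickness-weighted harmonic mean.
Total thickness L = 13.4 + 1.71 = 15.11 m.
Σ(b_i/K_i) = 13.4/1.34 + 1.71/0.00362 = 482.4 d.
K_eq = L / Σ(b_i/K_i) = 15.11 / 482.4 = 0.03132 m/day.
Q = K_eq · A · (Δh/L) = 0.03132 × 942 × (11.0/15.11) = 21.48 m³/day.

21.5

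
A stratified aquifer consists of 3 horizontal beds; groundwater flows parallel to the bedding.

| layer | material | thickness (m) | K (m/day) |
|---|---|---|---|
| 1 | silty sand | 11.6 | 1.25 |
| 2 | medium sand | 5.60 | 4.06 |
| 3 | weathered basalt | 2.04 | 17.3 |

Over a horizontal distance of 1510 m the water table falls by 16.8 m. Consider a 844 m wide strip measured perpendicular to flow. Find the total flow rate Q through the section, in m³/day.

681

Flow is parallel to layering, so each bed carries its own Darcy discharge and the transmissivities add.
Σ(K_i·b_i) = 1.25×11.6 + 4.06×5.60 + 17.3×2.04 = 72.53 m²/day.
Hydraulic gradient i = Δh / L = 16.8 / 1510 = 0.01113.
Q = Σ(K_i·b_i) · W · i = 72.53 × 844 × 0.01113 = 681.1 m³/day.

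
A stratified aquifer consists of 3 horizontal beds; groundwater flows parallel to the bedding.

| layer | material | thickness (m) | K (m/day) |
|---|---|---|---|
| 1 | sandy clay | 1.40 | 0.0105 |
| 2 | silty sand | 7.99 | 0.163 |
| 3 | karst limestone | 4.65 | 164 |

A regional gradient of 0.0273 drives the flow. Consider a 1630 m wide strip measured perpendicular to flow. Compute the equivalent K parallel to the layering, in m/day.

Flow is parallel to layering, so each bed carries its own Darcy discharge and the transmissivities add.
Σ(K_i·b_i) = 0.0105×1.40 + 0.163×7.99 + 164×4.65 = 763.9 m²/day.
Total thickness b = 14.04 m, so K_eq = Σ(K_i·b_i)/b = 54.41 m/day.

54.4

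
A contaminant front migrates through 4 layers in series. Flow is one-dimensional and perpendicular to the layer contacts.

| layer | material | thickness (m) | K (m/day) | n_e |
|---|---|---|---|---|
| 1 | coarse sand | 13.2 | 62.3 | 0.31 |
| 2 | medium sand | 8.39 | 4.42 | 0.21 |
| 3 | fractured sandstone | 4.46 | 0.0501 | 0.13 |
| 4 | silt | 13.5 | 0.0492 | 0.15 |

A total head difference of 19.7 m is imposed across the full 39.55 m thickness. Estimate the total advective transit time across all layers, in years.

With flow normal to the layers, continuity requires the same specific discharge q through every layer.
Σ(b_i/K_i) = 13.2/62.3 + 8.39/4.42 + 4.46/0.0501 + 13.5/0.0492 = 365.5 d.
q = Δh / Σ(b_i/K_i) = 19.7 / 365.5 = 0.05390 m/day.
In each layer the seepage velocity is v_i = q/n_i, so the layer transit time is t_i = b_i·n_i / q:
  layer 1 (coarse sand): t_1 = 13.2 × 0.31 / 0.05390 = 75.92 d
  layer 2 (medium sand): t_2 = 8.39 × 0.21 / 0.05390 = 32.69 d
  layer 3 (fractured sandstone): t_3 = 4.46 × 0.13 / 0.05390 = 10.76 d
  layer 4 (silt): t_4 = 13.5 × 0.15 / 0.05390 = 37.57 d
Total t = Σ t_i = 156.9 days = 0.4297 years.

0.430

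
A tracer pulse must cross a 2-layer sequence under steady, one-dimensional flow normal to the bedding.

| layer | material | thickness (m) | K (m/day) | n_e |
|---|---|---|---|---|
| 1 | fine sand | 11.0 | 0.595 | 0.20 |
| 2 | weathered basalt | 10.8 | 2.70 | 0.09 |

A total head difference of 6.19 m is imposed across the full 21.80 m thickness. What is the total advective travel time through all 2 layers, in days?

With flow normal to the layers, continuity requires the same specific discharge q through every layer.
Σ(b_i/K_i) = 11.0/0.595 + 10.8/2.70 = 22.49 d.
q = Δh / Σ(b_i/K_i) = 6.19 / 22.49 = 0.2753 m/day.
In each layer the seepage velocity is v_i = q/n_i, so the layer transit time is t_i = b_i·n_i / q:
  layer 1 (fine sand): t_1 = 11.0 × 0.20 / 0.2753 = 7.992 d
  layer 2 (weathered basalt): t_2 = 10.8 × 0.09 / 0.2753 = 3.531 d
Total t = Σ t_i = 11.52 days.

11.5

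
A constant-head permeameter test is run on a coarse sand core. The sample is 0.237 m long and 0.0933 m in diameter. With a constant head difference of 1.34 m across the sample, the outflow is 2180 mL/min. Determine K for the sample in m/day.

81.2

Cross-sectional area A = π·(d/2)² = π × (0.0933/2)² = 0.006837 m².
Convert discharge: 2180 mL/min = 3.633e-05 m³/s.
Darcy's law rearranged: K = Q·L / (A·Δh) = 3.633e-05 × 0.237 / (0.006837 × 1.34) = 0.0009399 m/s = 81.21 m/day.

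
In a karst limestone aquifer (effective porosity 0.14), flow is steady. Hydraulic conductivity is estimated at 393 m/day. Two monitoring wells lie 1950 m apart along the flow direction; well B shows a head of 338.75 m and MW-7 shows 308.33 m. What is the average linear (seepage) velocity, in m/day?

Hydraulic gradient i = (338.75 − 308.33) / 1950 = 30.42 / 1950 = 0.01560.
Darcy flux q = K · i = 393.0 × 0.01560 = 6.131 m/day.
Seepage velocity v = q / n_e = 6.131 / 0.14 = 43.79 m/day.

43.8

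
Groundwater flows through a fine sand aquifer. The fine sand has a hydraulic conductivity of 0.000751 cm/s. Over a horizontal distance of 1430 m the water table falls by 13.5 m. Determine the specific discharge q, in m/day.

0.00613

Convert K: 0.000751 cm/s × 864 = 0.6489 m/day.
Hydraulic gradient i = Δh / L = 13.5 / 1430 = 0.009441.
Specific discharge q = K · i = 0.6489 × 0.009441 = 0.006126 m/day.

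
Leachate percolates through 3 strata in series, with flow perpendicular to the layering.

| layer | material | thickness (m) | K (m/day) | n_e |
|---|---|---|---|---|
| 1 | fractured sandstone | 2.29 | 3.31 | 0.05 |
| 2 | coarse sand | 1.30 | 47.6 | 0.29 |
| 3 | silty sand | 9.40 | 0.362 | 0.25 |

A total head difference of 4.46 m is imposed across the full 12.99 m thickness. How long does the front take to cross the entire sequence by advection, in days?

With flow normal to the layers, continuity requires the same specific discharge q through every layer.
Σ(b_i/K_i) = 2.29/3.31 + 1.30/47.6 + 9.40/0.362 = 26.69 d.
q = Δh / Σ(b_i/K_i) = 4.46 / 26.69 = 0.1671 m/day.
In each layer the seepage velocity is v_i = q/n_i, so the layer transit time is t_i = b_i·n_i / q:
  layer 1 (fractured sandstone): t_1 = 2.29 × 0.05 / 0.1671 = 0.6851 d
  layer 2 (coarse sand): t_2 = 1.30 × 0.29 / 0.1671 = 2.256 d
  layer 3 (silty sand): t_3 = 9.40 × 0.25 / 0.1671 = 14.06 d
Total t = Σ t_i = 17.00 days.

17.0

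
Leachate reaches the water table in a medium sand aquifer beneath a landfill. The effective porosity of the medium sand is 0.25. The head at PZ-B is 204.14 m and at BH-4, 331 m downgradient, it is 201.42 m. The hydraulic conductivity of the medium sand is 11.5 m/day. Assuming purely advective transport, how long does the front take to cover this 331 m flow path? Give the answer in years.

Hydraulic gradient i = (204.14 − 201.42) / 331 = 2.72 / 331 = 0.008218.
Darcy flux q = K · i = 11.50 × 0.008218 = 0.09450 m/day.
Seepage velocity v = q / n_e = 0.09450 / 0.25 = 0.3780 m/day.
Travel time t = L / v = 331 / 0.3780 = 875.6 days = 2.397 years.

2.40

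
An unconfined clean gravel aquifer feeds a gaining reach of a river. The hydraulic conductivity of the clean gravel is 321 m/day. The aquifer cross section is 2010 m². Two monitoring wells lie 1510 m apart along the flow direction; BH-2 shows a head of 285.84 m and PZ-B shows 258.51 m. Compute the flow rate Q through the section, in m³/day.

Hydraulic gradient i = (285.84 − 258.51) / 1510 = 27.33 / 1510 = 0.01810.
Darcy's law: Q = K · A · i = 321.0 × 2010 × 0.01810 = 11678 m³/day.

11700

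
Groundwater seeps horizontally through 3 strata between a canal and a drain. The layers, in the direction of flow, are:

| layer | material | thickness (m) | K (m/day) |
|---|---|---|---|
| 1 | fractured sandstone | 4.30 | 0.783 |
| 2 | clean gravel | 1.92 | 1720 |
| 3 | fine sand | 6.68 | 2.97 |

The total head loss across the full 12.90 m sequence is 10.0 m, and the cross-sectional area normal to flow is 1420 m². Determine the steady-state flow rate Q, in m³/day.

Flow is perpendicular to layering, so the layers act in series and the equivalent K is the thickness-weighted harmonic mean.
Total thickness L = 4.30 + 1.92 + 6.68 = 12.90 m.
Σ(b_i/K_i) = 4.30/0.783 + 1.92/1720 + 6.68/2.97 = 7.742 d.
K_eq = L / Σ(b_i/K_i) = 12.90 / 7.742 = 1.666 m/day.
Q = K_eq · A · (Δh/L) = 1.666 × 1420 × (10.0/12.90) = 1834 m³/day.

1830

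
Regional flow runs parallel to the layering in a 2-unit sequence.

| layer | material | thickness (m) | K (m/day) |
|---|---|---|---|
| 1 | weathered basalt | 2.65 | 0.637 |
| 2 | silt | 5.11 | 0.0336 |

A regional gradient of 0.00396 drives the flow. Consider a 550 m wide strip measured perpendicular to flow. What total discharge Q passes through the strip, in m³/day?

4.05

Flow is parallel to layering, so each bed carries its own Darcy discharge and the transmissivities add.
Σ(K_i·b_i) = 0.637×2.65 + 0.0336×5.11 = 1.860 m²/day.
Hydraulic gradient i = 0.00396.
Q = Σ(K_i·b_i) · W · i = 1.860 × 550 × 0.003960 = 4.051 m³/day.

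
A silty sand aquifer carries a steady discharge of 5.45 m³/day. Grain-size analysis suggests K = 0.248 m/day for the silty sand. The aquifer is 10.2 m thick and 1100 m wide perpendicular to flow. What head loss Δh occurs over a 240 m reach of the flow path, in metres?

Cross-sectional area A = 1100 × 10.2 = 11220 m².
From Q = K·A·i, i = Q / (K·A) = 5.45 / (0.2480 × 11220) = 0.001959.
Head loss Δh = i · L = 0.001959 × 240 = 0.4701 m.

0.470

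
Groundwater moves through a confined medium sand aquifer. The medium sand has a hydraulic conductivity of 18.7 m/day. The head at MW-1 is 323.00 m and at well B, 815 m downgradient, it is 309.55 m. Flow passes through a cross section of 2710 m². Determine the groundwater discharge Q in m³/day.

Hydraulic gradient i = (323.00 − 309.55) / 815 = 13.45 / 815 = 0.01650.
Darcy's law: Q = K · A · i = 18.70 × 2710 × 0.01650 = 836.3 m³/day.

836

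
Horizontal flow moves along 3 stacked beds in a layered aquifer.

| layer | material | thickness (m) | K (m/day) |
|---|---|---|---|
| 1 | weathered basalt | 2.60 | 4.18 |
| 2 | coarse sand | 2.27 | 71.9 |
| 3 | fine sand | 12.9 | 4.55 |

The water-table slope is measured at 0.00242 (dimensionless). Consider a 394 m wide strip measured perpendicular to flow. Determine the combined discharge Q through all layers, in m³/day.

Flow is parallel to layering, so each bed carries its own Darcy discharge and the transmissivities add.
Σ(K_i·b_i) = 4.18×2.60 + 71.9×2.27 + 4.55×12.9 = 232.8 m²/day.
Hydraulic gradient i = 0.00242.
Q = Σ(K_i·b_i) · W · i = 232.8 × 394 × 0.002420 = 221.9 m³/day.

222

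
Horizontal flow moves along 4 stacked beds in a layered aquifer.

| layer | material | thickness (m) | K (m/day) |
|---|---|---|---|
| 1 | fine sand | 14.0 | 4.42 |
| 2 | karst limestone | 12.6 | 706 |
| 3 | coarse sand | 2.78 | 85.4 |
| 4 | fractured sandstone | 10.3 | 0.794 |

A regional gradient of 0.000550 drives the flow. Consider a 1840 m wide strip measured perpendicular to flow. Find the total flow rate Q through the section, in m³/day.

Flow is parallel to layering, so each bed carries its own Darcy discharge and the transmissivities add.
Σ(K_i·b_i) = 4.42×14.0 + 706×12.6 + 85.4×2.78 + 0.794×10.3 = 9203 m²/day.
Hydraulic gradient i = 0.000550.
Q = Σ(K_i·b_i) · W · i = 9203 × 1840 × 0.0005500 = 9314 m³/day.

9310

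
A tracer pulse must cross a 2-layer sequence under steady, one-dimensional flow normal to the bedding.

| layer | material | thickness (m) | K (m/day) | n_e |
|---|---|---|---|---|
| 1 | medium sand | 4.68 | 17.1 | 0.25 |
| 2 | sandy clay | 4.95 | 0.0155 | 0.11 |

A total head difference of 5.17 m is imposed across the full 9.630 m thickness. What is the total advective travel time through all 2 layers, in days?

With flow normal to the layers, continuity requires the same specific discharge q through every layer.
Σ(b_i/K_i) = 4.68/17.1 + 4.95/0.0155 = 319.6 d.
q = Δh / Σ(b_i/K_i) = 5.17 / 319.6 = 0.01618 m/day.
In each layer the seepage velocity is v_i = q/n_i, so the layer transit time is t_i = b_i·n_i / q:
  layer 1 (medium sand): t_1 = 4.68 × 0.25 / 0.01618 = 72.33 d
  layer 2 (sandy clay): t_2 = 4.95 × 0.11 / 0.01618 = 33.66 d
Total t = Σ t_i = 106.0 days.

106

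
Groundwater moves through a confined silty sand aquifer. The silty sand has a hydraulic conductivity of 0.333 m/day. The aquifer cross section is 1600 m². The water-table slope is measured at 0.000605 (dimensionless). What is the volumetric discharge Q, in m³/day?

Hydraulic gradient i = 0.000605.
Darcy's law: Q = K · A · i = 0.3330 × 1600 × 0.0006050 = 0.3223 m³/day.

0.322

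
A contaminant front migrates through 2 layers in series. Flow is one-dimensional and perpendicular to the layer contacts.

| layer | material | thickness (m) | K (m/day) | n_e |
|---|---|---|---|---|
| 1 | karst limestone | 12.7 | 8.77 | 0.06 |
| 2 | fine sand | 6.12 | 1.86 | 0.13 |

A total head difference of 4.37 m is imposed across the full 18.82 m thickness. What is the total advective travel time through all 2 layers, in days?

With flow normal to the layers, continuity requires the same specific discharge q through every layer.
Σ(b_i/K_i) = 12.7/8.77 + 6.12/1.86 = 4.738 d.
q = Δh / Σ(b_i/K_i) = 4.37 / 4.738 = 0.9222 m/day.
In each layer the seepage velocity is v_i = q/n_i, so the layer transit time is t_i = b_i·n_i / q:
  layer 1 (karst limestone): t_1 = 12.7 × 0.06 / 0.9222 = 0.8262 d
  layer 2 (fine sand): t_2 = 6.12 × 0.13 / 0.9222 = 0.8627 d
Total t = Σ t_i = 1.689 days.

1.69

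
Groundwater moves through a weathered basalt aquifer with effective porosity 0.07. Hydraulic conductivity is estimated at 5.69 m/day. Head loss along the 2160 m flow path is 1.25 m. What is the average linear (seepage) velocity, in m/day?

Hydraulic gradient i = Δh / L = 1.25 / 2160 = 0.0005787.
Darcy flux q = K · i = 5.690 × 0.0005787 = 0.003293 m/day.
Seepage velocity v = q / n_e = 0.003293 / 0.07 = 0.04704 m/day.

0.0470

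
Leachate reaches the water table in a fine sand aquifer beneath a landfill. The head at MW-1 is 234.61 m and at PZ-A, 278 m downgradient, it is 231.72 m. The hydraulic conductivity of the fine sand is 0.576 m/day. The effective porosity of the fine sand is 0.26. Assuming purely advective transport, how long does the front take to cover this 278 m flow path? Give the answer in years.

Hydraulic gradient i = (234.61 − 231.72) / 278 = 2.89 / 278 = 0.01040.
Darcy flux q = K · i = 0.5760 × 0.01040 = 0.005988 m/day.
Seepage velocity v = q / n_e = 0.005988 / 0.26 = 0.02303 m/day.
Travel time t = L / v = 278 / 0.02303 = 12071 days = 33.05 years.

33.0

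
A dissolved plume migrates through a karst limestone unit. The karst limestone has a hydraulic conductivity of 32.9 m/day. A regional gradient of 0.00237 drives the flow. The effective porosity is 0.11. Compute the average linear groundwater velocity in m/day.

Hydraulic gradient i = 0.00237.
Darcy flux q = K · i = 32.90 × 0.002370 = 0.07797 m/day.
Seepage velocity v = q / n_e = 0.07797 / 0.11 = 0.7088 m/day.

0.709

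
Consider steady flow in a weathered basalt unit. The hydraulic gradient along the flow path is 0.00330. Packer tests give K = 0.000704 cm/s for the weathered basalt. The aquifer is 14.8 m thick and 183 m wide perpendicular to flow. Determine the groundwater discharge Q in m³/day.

Convert K: 0.000704 cm/s × 864 = 0.6083 m/day.
Cross-sectional area A = 183 × 14.8 = 2708 m².
Hydraulic gradient i = 0.00330.
Darcy's law: Q = K · A · i = 0.6083 × 2708 × 0.003300 = 5.436 m³/day.

5.44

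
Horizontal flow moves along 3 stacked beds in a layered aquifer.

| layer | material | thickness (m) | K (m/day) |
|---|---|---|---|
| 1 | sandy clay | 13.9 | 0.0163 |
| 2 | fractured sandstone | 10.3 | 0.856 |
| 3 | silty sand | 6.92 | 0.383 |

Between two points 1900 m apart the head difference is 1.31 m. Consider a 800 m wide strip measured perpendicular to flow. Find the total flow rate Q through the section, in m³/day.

Flow is parallel to layering, so each bed carries its own Darcy discharge and the transmissivities add.
Σ(K_i·b_i) = 0.0163×13.9 + 0.856×10.3 + 0.383×6.92 = 11.69 m²/day.
Hydraulic gradient i = Δh / L = 1.31 / 1900 = 0.0006895.
Q = Σ(K_i·b_i) · W · i = 11.69 × 800 × 0.0006895 = 6.450 m³/day.

6.45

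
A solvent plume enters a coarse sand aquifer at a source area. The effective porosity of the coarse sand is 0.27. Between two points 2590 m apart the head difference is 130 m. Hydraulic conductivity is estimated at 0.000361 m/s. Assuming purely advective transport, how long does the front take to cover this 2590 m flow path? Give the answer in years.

Convert K: 0.000361 m/s × 86400 = 31.19 m/day.
Hydraulic gradient i = Δh / L = 130 / 2590 = 0.05019.
Darcy flux q = K · i = 31.19 × 0.05019 = 1.566 m/day.
Seepage velocity v = q / n_e = 1.566 / 0.27 = 5.798 m/day.
Travel time t = L / v = 2590 / 5.798 = 446.7 days = 1.223 years.

1.22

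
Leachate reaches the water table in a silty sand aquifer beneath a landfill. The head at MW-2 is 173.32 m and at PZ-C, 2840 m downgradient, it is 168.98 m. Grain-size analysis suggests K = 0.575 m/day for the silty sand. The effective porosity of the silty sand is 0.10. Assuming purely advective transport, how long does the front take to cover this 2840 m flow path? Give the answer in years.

885

Hydraulic gradient i = (173.32 − 168.98) / 2840 = 4.34 / 2840 = 0.001528.
Darcy flux q = K · i = 0.5750 × 0.001528 = 0.0008787 m/day.
Seepage velocity v = q / n_e = 0.0008787 / 0.10 = 0.008787 m/day.
Travel time t = L / v = 2840 / 0.008787 = 3.232e+05 days = 884.9 years.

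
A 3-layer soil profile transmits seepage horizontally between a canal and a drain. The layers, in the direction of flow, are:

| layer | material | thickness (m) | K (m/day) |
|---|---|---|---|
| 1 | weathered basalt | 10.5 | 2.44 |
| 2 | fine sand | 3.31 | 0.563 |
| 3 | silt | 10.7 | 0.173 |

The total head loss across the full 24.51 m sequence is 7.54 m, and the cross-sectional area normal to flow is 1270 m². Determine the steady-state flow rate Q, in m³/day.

133

Flow is perpendicular to layering, so the layers act in series and the equivalent K is the thickness-weighted harmonic mean.
Total thickness L = 10.5 + 3.31 + 10.7 = 24.51 m.
Σ(b_i/K_i) = 10.5/2.44 + 3.31/0.563 + 10.7/0.173 = 72.03 d.
K_eq = L / Σ(b_i/K_i) = 24.51 / 72.03 = 0.3403 m/day.
Q = K_eq · A · (Δh/L) = 0.3403 × 1270 × (7.54/24.51) = 132.9 m³/day.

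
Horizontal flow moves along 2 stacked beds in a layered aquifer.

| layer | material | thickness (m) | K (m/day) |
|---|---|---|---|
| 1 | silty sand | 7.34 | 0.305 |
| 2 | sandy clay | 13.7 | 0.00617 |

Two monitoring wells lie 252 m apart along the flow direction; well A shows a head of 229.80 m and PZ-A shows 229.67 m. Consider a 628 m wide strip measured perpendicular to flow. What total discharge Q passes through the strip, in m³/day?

0.753

Flow is parallel to layering, so each bed carries its own Darcy discharge and the transmissivities add.
Σ(K_i·b_i) = 0.305×7.34 + 0.00617×13.7 = 2.323 m²/day.
Hydraulic gradient i = (229.80 − 229.67) / 252 = 0.13 / 252 = 0.0005159.
Q = Σ(K_i·b_i) · W · i = 2.323 × 628 × 0.0005159 = 0.7527 m³/day.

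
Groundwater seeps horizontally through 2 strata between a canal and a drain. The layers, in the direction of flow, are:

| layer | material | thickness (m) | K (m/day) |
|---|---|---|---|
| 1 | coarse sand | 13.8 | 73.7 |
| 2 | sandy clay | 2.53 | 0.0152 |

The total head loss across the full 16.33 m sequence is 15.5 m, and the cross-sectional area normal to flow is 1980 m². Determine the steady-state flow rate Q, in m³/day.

184

Flow is perpendicular to layering, so the layers act in series and the equivalent K is the thickness-weighted harmonic mean.
Total thickness L = 13.8 + 2.53 = 16.33 m.
Σ(b_i/K_i) = 13.8/73.7 + 2.53/0.0152 = 166.6 d.
K_eq = L / Σ(b_i/K_i) = 16.33 / 166.6 = 0.09800 m/day.
Q = K_eq · A · (Δh/L) = 0.09800 × 1980 × (15.5/16.33) = 184.2 m³/day.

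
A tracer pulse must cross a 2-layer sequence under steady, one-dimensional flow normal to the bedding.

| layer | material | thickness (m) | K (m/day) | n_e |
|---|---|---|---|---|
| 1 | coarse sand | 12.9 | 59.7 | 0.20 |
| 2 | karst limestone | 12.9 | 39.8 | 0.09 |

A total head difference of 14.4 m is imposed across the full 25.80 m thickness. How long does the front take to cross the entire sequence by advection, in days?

0.140

With flow normal to the layers, continuity requires the same specific discharge q through every layer.
Σ(b_i/K_i) = 12.9/59.7 + 12.9/39.8 = 0.5402 d.
q = Δh / Σ(b_i/K_i) = 14.4 / 0.5402 = 26.66 m/day.
In each layer the seepage velocity is v_i = q/n_i, so the layer transit time is t_i = b_i·n_i / q:
  layer 1 (coarse sand): t_1 = 12.9 × 0.20 / 26.66 = 0.09679 d
  layer 2 (karst limestone): t_2 = 12.9 × 0.09 / 26.66 = 0.04355 d
Total t = Σ t_i = 0.1403 days.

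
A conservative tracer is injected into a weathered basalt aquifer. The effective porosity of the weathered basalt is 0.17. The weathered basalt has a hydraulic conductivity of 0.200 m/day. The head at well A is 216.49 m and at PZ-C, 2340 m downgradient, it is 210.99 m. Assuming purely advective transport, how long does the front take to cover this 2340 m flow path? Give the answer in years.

2320

Hydraulic gradient i = (216.49 − 210.99) / 2340 = 5.5 / 2340 = 0.002350.
Darcy flux q = K · i = 0.2000 × 0.002350 = 0.0004701 m/day.
Seepage velocity v = q / n_e = 0.0004701 / 0.17 = 0.002765 m/day.
Travel time t = L / v = 2340 / 0.002765 = 8.462e+05 days = 2317 years.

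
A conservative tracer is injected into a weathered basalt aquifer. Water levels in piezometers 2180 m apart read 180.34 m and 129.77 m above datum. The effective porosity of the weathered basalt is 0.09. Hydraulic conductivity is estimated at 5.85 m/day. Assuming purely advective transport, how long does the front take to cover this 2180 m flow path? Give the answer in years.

Hydraulic gradient i = (180.34 − 129.77) / 2180 = 50.57 / 2180 = 0.02320.
Darcy flux q = K · i = 5.850 × 0.02320 = 0.1357 m/day.
Seepage velocity v = q / n_e = 0.1357 / 0.09 = 1.508 m/day.
Travel time t = L / v = 2180 / 1.508 = 1446 days = 3.958 years.

3.96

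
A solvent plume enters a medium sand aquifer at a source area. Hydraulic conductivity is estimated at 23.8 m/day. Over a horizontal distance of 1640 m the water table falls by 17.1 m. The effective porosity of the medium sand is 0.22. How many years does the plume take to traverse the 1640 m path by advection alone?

Hydraulic gradient i = Δh / L = 17.1 / 1640 = 0.01043.
Darcy flux q = K · i = 23.80 × 0.01043 = 0.2482 m/day.
Seepage velocity v = q / n_e = 0.2482 / 0.22 = 1.128 m/day.
Travel time t = L / v = 1640 / 1.128 = 1454 days = 3.981 years.

3.98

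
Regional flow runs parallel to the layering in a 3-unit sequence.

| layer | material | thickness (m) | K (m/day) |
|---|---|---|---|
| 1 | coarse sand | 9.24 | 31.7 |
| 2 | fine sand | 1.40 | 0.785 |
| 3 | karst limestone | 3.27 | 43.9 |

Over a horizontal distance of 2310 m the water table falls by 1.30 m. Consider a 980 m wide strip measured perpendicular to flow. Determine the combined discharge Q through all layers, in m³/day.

241

Flow is parallel to layering, so each bed carries its own Darcy discharge and the transmissivities add.
Σ(K_i·b_i) = 31.7×9.24 + 0.785×1.40 + 43.9×3.27 = 437.6 m²/day.
Hydraulic gradient i = Δh / L = 1.30 / 2310 = 0.0005628.
Q = Σ(K_i·b_i) · W · i = 437.6 × 980 × 0.0005628 = 241.3 m³/day.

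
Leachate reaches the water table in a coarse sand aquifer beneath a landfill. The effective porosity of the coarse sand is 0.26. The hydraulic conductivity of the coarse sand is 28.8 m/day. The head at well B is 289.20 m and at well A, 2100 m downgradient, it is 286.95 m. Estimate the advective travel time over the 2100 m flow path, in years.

Hydraulic gradient i = (289.20 − 286.95) / 2100 = 2.25 / 2100 = 0.001071.
Darcy flux q = K · i = 28.80 × 0.001071 = 0.03086 m/day.
Seepage velocity v = q / n_e = 0.03086 / 0.26 = 0.1187 m/day.
Travel time t = L / v = 2100 / 0.1187 = 17694 days = 48.44 years.

48.4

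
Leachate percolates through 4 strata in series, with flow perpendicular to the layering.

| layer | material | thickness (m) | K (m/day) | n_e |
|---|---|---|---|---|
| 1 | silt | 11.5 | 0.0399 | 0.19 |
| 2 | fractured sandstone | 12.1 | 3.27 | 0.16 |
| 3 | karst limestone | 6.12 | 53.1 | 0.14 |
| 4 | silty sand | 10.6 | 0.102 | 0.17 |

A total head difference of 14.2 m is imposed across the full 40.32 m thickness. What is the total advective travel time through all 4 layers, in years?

0.518

With flow normal to the layers, continuity requires the same specific discharge q through every layer.
Σ(b_i/K_i) = 11.5/0.0399 + 12.1/3.27 + 6.12/53.1 + 10.6/0.102 = 396.0 d.
q = Δh / Σ(b_i/K_i) = 14.2 / 396.0 = 0.03586 m/day.
In each layer the seepage velocity is v_i = q/n_i, so the layer transit time is t_i = b_i·n_i / q:
  layer 1 (silt): t_1 = 11.5 × 0.19 / 0.03586 = 60.93 d
  layer 2 (fractured sandstone): t_2 = 12.1 × 0.16 / 0.03586 = 53.98 d
  layer 3 (karst limestone): t_3 = 6.12 × 0.14 / 0.03586 = 23.89 d
  layer 4 (silty sand): t_4 = 10.6 × 0.17 / 0.03586 = 50.25 d
Total t = Σ t_i = 189.1 days = 0.5176 years.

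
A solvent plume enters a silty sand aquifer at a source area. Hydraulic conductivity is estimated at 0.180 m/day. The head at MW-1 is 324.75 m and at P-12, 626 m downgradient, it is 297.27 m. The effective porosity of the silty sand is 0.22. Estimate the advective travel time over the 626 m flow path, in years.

47.7

Hydraulic gradient i = (324.75 − 297.27) / 626 = 27.48 / 626 = 0.04390.
Darcy flux q = K · i = 0.1800 × 0.04390 = 0.007902 m/day.
Seepage velocity v = q / n_e = 0.007902 / 0.22 = 0.03592 m/day.
Travel time t = L / v = 626 / 0.03592 = 17429 days = 47.72 years.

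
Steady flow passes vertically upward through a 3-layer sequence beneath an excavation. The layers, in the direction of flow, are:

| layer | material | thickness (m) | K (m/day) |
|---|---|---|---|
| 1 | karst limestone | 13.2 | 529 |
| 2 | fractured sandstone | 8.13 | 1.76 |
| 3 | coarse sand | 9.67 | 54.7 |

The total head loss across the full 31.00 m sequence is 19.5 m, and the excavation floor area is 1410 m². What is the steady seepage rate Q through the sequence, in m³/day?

Flow is perpendicular to layering, so the layers act in series and the equivalent K is the thickness-weighted harmonic mean.
Total thickness L = 13.2 + 8.13 + 9.67 = 31.00 m.
Σ(b_i/K_i) = 13.2/529 + 8.13/1.76 + 9.67/54.7 = 4.821 d.
K_eq = L / Σ(b_i/K_i) = 31.00 / 4.821 = 6.430 m/day.
Q = K_eq · A · (Δh/L) = 6.430 × 1410 × (19.5/31.00) = 5703 m³/day.

5700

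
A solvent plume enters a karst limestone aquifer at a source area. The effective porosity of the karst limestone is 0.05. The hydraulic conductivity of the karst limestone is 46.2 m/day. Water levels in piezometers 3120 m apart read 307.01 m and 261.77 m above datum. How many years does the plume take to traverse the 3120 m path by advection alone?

0.638

Hydraulic gradient i = (307.01 − 261.77) / 3120 = 45.24 / 3120 = 0.01450.
Darcy flux q = K · i = 46.20 × 0.01450 = 0.6699 m/day.
Seepage velocity v = q / n_e = 0.6699 / 0.05 = 13.40 m/day.
Travel time t = L / v = 3120 / 13.40 = 232.9 days = 0.6376 years.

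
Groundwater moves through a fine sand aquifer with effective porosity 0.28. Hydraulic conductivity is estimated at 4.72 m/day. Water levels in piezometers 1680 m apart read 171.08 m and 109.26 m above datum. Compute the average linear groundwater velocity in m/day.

0.620

Hydraulic gradient i = (171.08 − 109.26) / 1680 = 61.82 / 1680 = 0.03680.
Darcy flux q = K · i = 4.720 × 0.03680 = 0.1737 m/day.
Seepage velocity v = q / n_e = 0.1737 / 0.28 = 0.6203 m/day.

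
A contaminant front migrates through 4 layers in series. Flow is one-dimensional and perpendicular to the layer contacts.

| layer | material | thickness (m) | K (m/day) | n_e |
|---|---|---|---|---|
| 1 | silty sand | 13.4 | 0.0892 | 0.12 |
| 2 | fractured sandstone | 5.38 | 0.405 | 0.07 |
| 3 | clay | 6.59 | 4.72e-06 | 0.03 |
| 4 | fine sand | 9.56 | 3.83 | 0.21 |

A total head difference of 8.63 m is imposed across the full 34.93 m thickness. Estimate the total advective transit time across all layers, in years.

1860

With flow normal to the layers, continuity requires the same specific discharge q through every layer.
Σ(b_i/K_i) = 13.4/0.0892 + 5.38/0.405 + 6.59/4.72e-06 + 9.56/3.83 = 1.396e+06 d.
q = Δh / Σ(b_i/K_i) = 8.63 / 1.396e+06 = 6.180e-06 m/day.
In each layer the seepage velocity is v_i = q/n_i, so the layer transit time is t_i = b_i·n_i / q:
  layer 1 (silty sand): t_1 = 13.4 × 0.12 / 6.180e-06 = 2.602e+05 d
  layer 2 (fractured sandstone): t_2 = 5.38 × 0.07 / 6.180e-06 = 60935 d
  layer 3 (clay): t_3 = 6.59 × 0.03 / 6.180e-06 = 31988 d
  layer 4 (fine sand): t_4 = 9.56 × 0.21 / 6.180e-06 = 3.248e+05 d
Total t = Σ t_i = 6.779e+05 days = 1856 years.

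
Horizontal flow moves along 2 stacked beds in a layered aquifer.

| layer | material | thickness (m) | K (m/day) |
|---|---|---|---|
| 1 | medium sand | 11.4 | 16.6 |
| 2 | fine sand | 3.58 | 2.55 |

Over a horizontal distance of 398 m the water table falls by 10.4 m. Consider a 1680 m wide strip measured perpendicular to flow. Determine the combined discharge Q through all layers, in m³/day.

8710

Flow is parallel to layering, so each bed carries its own Darcy discharge and the transmissivities add.
Σ(K_i·b_i) = 16.6×11.4 + 2.55×3.58 = 198.4 m²/day.
Hydraulic gradient i = Δh / L = 10.4 / 398 = 0.02613.
Q = Σ(K_i·b_i) · W · i = 198.4 × 1680 × 0.02613 = 8708 m³/day.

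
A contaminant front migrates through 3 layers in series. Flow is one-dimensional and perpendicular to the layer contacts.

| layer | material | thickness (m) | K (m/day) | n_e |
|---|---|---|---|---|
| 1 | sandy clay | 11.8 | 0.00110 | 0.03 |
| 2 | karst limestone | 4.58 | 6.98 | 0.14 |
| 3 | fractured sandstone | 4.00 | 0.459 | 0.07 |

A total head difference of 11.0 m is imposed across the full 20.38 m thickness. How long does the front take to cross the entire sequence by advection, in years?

With flow normal to the layers, continuity requires the same specific discharge q through every layer.
Σ(b_i/K_i) = 11.8/0.00110 + 4.58/6.98 + 4.00/0.459 = 10737 d.
q = Δh / Σ(b_i/K_i) = 11.0 / 10737 = 0.001025 m/day.
In each layer the seepage velocity is v_i = q/n_i, so the layer transit time is t_i = b_i·n_i / q:
  layer 1 (sandy clay): t_1 = 11.8 × 0.03 / 0.001025 = 345.5 d
  layer 2 (karst limestone): t_2 = 4.58 × 0.14 / 0.001025 = 625.8 d
  layer 3 (fractured sandstone): t_3 = 4.00 × 0.07 / 0.001025 = 273.3 d
Total t = Σ t_i = 1245 days = 3.408 years.

3.41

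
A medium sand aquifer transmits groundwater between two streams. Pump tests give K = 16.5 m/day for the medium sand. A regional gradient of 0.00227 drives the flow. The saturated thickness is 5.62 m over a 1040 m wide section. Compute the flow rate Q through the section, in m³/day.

219

Cross-sectional area A = 1040 × 5.62 = 5845 m².
Hydraulic gradient i = 0.00227.
Darcy's law: Q = K · A · i = 16.50 × 5845 × 0.002270 = 218.9 m³/day.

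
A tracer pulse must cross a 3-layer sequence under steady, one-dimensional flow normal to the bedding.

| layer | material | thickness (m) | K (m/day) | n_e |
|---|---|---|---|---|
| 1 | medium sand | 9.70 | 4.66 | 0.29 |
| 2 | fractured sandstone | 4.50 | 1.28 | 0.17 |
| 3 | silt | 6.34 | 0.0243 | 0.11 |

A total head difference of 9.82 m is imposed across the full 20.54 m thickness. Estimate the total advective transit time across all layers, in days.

With flow normal to the layers, continuity requires the same specific discharge q through every layer.
Σ(b_i/K_i) = 9.70/4.66 + 4.50/1.28 + 6.34/0.0243 = 266.5 d.
q = Δh / Σ(b_i/K_i) = 9.82 / 266.5 = 0.03685 m/day.
In each layer the seepage velocity is v_i = q/n_i, so the layer transit time is t_i = b_i·n_i / q:
  layer 1 (medium sand): t_1 = 9.70 × 0.29 / 0.03685 = 76.34 d
  layer 2 (fractured sandstone): t_2 = 4.50 × 0.17 / 0.03685 = 20.76 d
  layer 3 (silt): t_3 = 6.34 × 0.11 / 0.03685 = 18.93 d
Total t = Σ t_i = 116.0 days.

116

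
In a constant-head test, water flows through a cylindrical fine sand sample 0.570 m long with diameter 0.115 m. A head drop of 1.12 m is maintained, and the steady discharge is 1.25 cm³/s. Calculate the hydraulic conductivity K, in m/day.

Cross-sectional area A = π·(d/2)² = π × (0.115/2)² = 0.01039 m².
Convert discharge: 1.25 cm³/s = 1.250e-06 m³/s.
Darcy's law rearranged: K = Q·L / (A·Δh) = 1.250e-06 × 0.570 / (0.01039 × 1.12) = 6.125e-05 m/s = 5.292 m/day.

5.29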